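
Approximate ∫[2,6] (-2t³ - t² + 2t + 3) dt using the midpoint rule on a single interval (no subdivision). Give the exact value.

-532

M = (b−a)·f(4) = 4·(-133) = -532.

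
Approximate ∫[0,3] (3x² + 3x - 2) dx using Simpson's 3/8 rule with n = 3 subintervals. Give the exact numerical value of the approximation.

34.5

h = (3 − 0)/3 = 1.
Nodes x₀,…,x₃ = 0, 1, 2, 3.
f(x) = 3x² + 3x - 2: f₀=-2, f₁=4, f₂=16, f₃=34.
(3h/8)·[f₀ + 3f₁ + 3f₂ + f₃] = 0.375·(92) = 34.5.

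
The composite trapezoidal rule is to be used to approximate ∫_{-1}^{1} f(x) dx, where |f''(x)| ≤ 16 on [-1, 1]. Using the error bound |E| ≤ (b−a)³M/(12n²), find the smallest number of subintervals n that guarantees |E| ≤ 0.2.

Need 128/(12n²) ≤ 0.2.
n² ≥ 128/(12·0.2) = 53.3333 ⇒ n ≥ 7.3030, so the smallest n is 8.

8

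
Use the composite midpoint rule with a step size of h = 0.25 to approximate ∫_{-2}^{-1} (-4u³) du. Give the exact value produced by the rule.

h = (-1 − (-2))/4 = 0.25.
Midpoints m₁,…,m₄ = -1.875, -1.625, -1.375, -1.125.
f(m₁)=26.3671875, f(m₂)=17.1640625, f(m₃)=10.3984375, f(m₄)=5.6953125.
h·[f(m₁) + f(m₂) + f(m₃) + f(m₄)] = 0.25·(59.625) = 14.90625.

14.90625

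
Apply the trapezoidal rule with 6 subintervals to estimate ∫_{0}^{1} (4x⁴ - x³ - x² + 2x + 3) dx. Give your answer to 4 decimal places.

h = (1 − 0)/6 = 0.166667.
Nodes x₀,…,x₆ = 0, 0.166667, 0.333333, 0.5, 0.666667, 0.833333, 1.
f(x) = 4x⁴ - x³ - x² + 2x + 3: f₀=3, f₁=3.304012, f₂=3.567901, f₃=3.875, f₄=4.382716, f₅=5.322531, f₆=7.
(h/2)·[f₀ + 2f₁ + 2f₂ + 2f₃ + 2f₄ + 2f₅ + f₆] = 0.083333·(50.904321) = 4.2420.

4.2420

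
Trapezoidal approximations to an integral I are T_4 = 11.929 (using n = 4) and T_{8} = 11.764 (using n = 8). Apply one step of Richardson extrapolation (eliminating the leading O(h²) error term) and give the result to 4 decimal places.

11.7090

R = (4·T_{8} − T_4) / 3 = (4·11.764 − 11.929)/3 = (35.127)/3 = 11.7090.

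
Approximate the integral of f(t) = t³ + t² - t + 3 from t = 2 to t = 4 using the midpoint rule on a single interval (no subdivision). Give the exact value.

72

M = (b−a)·f(3) = 2·(36) = 72.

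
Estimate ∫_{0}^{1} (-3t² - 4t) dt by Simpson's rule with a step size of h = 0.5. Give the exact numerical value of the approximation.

-3

h = (1 − 0)/2 = 0.5.
Nodes t₀,…,t₂ = 0, 0.5, 1.
f(t) = -3t² - 4t: f₀=0, f₁=-2.75, f₂=-7.
(h/3)·[f₀ + 4f₁ + f₂] = 0.166667·(-18) = -3.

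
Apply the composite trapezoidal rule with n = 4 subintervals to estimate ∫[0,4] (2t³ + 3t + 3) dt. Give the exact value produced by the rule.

172

h = (4 − 0)/4 = 1.
Nodes t₀,…,t₄ = 0, 1, 2, 3, 4.
f(t) = 2t³ + 3t + 3: f₀=3, f₁=8, f₂=25, f₃=66, f₄=143.
(h/2)·[f₀ + 2f₁ + 2f₂ + 2f₃ + f₄] = 0.5·(344) = 172.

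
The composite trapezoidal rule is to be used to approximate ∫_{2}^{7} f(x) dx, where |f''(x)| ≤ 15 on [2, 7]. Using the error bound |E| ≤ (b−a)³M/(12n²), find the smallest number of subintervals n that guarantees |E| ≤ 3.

8

Need 1875/(12n²) ≤ 3.
n² ≥ 1875/(12·3) = 52.0833 ⇒ n ≥ 7.2169, so the smallest n is 8.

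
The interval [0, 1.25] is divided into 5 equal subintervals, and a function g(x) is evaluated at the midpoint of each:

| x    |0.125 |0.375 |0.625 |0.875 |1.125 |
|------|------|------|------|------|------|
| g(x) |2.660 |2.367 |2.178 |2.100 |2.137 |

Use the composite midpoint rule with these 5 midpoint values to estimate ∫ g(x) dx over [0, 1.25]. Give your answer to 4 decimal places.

h = 0.25, n = 5.
h·[y(m₁) + y(m₂) + y(m₃) + y(m₄) + y(m₅)] = 0.25·(11.442) = 2.8605.

2.8605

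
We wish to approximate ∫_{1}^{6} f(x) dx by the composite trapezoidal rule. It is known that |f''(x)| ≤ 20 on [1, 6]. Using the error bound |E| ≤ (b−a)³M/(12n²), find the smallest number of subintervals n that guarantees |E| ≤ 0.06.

59

Need 2500/(12n²) ≤ 0.06.
n² ≥ 2500/(12·0.06) = 3472.22 ⇒ n ≥ 58.9256, so the smallest n is 59.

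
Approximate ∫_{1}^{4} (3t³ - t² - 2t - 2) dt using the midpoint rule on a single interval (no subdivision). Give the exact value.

100.875

M = (b−a)·f(2.5) = 3·(33.625) = 100.875.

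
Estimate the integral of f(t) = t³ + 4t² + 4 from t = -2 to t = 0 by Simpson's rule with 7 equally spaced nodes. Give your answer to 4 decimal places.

14.6667

h = (0 − (-2))/6 = 0.333333.
Nodes t₀,…,t₆ = -2, -1.666667, -1.333333, -1, -0.666667, -0.333333, 0.
f(t) = t³ + 4t² + 4: f₀=12, f₁=10.481481, f₂=8.740741, f₃=7, f₄=5.481481, f₅=4.407407, f₆=4.
(h/3)·[f₀ + 4f₁ + 2f₂ + 4f₃ + 2f₄ + 4f₅ + f₆] = 0.111111·(132) = 14.6667.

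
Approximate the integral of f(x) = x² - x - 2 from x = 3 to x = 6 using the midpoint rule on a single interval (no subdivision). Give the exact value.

41.25

M = (b−a)·f(4.5) = 3·(13.75) = 41.25.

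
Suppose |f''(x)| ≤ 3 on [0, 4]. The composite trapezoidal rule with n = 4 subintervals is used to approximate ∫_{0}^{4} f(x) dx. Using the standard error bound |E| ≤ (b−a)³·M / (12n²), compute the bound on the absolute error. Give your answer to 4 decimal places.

1.0000

|E| ≤ (4)³·3 / (12·4²) = 192/192 = 1.0000.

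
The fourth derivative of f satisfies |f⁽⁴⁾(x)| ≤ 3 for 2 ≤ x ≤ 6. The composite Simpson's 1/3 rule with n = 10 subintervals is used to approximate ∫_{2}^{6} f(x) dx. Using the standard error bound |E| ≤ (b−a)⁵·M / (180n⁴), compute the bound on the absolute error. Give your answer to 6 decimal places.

|E| ≤ (4)⁵·3 / (180·10⁴) = 3072/1800000 = 0.001707.

0.001707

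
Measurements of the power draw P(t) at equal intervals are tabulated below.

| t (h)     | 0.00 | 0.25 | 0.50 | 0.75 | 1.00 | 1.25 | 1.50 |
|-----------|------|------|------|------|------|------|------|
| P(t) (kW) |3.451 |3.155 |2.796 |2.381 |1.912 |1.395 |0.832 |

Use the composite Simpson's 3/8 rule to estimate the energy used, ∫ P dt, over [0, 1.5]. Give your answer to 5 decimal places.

3.45178

h = 0.25, n = 6.
(3h/8)·[y₀ + 3y₁ + 3y₂ + 2y₃ + 3y₄ + 3y₅ + y₆] = 0.09375·(36.819) = 3.45178.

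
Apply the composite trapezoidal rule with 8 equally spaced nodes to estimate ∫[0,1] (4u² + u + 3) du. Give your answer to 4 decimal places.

4.8469

h = (1 − 0)/7 = 0.142857.
Nodes u₀,…,u₇ = 0, 0.142857, 0.285714, 0.428571, 0.571429, 0.714286, 0.857143, 1.
f(u) = 4u² + u + 3: f₀=3, f₁=3.224490, f₂=3.612245, f₃=4.163265, f₄=4.877551, f₅=5.755102, f₆=6.795918, f₇=8.
(h/2)·[f₀ + 2f₁ + 2f₂ + 2f₃ + 2f₄ + 2f₅ + 2f₆ + f₇] = 0.071429·(67.857143) = 4.8469.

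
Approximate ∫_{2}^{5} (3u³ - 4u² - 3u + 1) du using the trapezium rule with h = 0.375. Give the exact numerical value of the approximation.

h = (5 − 2)/8 = 0.375.
Nodes u₀,…,u₈ = 2, 2.375, 2.75, 3.125, 3.5, 3.875, 4.25, 4.625, 5.
f(u) = 3u³ - 4u² - 3u + 1: f₀=3, f₁=11.501953125, f₂=24.890625, f₃=44.115234375, f₄=70.125, f₅=103.869140625, f₆=146.296875, f₇=198.357421875, f₈=261.
(h/2)·[f₀ + 2f₁ + 2f₂ + 2f₃ + 2f₄ + 2f₅ + 2f₆ + 2f₇ + f₈] = 0.1875·(1462.3125) = 274.18359375.

274.18359375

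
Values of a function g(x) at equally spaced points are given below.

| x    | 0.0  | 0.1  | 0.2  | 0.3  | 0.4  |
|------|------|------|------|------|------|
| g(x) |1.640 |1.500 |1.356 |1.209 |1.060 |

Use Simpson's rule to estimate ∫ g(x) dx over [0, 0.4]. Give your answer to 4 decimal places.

h = 0.1, n = 4.
(h/3)·[y₀ + 4y₁ + 2y₂ + 4y₃ + y₄] = 0.033333·(16.248) = 0.5416.

0.5416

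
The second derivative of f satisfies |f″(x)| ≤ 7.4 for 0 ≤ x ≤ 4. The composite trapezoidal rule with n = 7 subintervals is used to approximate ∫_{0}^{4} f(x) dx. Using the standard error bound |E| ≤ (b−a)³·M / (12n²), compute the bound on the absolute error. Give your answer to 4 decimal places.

|E| ≤ (4)³·7.4 / (12·7²) = 473.6/588 = 0.8054.

0.8054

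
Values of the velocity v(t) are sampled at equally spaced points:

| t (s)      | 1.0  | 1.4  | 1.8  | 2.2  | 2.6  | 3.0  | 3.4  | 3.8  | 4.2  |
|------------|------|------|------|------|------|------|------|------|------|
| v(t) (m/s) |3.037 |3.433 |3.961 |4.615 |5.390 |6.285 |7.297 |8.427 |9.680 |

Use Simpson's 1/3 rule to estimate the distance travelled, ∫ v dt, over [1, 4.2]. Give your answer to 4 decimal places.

h = 0.4, n = 8.
(h/3)·[y₀ + 4y₁ + 2y₂ + 4y₃ + 2y₄ + 4y₅ + 2y₆ + 4y₇ + y₈] = 0.133333·(137.053) = 18.2737.

18.2737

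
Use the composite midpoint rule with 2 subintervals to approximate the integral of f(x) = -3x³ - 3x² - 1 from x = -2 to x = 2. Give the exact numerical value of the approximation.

h = (2 − (-2))/2 = 2.
Midpoints m₁,…,m₂ = -1, 1.
f(m₁)=-1, f(m₂)=-7.
h·[f(m₁) + f(m₂)] = 2·(-8) = -16.

-16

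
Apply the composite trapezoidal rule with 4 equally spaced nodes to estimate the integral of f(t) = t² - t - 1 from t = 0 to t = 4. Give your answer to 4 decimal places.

10.5185

h = (4 − 0)/3 = 1.333333.
Nodes t₀,…,t₃ = 0, 1.333333, 2.666667, 4.
f(t) = t² - t - 1: f₀=-1, f₁=-0.555556, f₂=3.444444, f₃=11.
(h/2)·[f₀ + 2f₁ + 2f₂ + f₃] = 0.666667·(15.777778) = 10.5185.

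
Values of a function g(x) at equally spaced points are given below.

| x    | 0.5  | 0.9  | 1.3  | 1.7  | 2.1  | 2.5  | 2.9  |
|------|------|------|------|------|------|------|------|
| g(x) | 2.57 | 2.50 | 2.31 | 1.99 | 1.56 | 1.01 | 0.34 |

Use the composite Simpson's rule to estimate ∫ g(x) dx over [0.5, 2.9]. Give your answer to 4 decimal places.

h = 0.4, n = 6.
(h/3)·[y₀ + 4y₁ + 2y₂ + 4y₃ + 2y₄ + 4y₅ + y₆] = 0.133333·(32.65) = 4.3533.

4.3533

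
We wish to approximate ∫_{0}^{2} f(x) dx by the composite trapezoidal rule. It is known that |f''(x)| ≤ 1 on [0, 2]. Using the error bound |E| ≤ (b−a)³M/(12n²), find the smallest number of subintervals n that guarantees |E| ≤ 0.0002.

Need 8/(12n²) ≤ 0.0002.
n² ≥ 8/(12·0.0002) = 3333.33 ⇒ n ≥ 57.7350, so the smallest n is 58.

58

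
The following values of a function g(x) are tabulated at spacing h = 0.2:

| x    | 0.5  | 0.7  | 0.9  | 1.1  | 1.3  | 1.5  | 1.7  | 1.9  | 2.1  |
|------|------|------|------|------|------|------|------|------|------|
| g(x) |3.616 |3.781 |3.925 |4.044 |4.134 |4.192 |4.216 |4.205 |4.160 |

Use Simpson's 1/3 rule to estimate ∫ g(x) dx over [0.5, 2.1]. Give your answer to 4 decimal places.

6.4809

h = 0.2, n = 8.
(h/3)·[y₀ + 4y₁ + 2y₂ + 4y₃ + 2y₄ + 4y₅ + 2y₆ + 4y₇ + y₈] = 0.066667·(97.214) = 6.4809.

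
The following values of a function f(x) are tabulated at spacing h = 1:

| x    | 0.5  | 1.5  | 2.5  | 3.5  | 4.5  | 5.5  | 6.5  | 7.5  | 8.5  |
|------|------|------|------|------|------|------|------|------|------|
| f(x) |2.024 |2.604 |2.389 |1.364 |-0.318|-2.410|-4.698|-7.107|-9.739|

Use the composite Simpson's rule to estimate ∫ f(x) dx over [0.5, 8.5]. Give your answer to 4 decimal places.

h = 1, n = 8.
(h/3)·[y₀ + 4y₁ + 2y₂ + 4y₃ + 2y₄ + 4y₅ + 2y₆ + 4y₇ + y₈] = 0.333333·(-35.165) = -11.7217.

-11.7217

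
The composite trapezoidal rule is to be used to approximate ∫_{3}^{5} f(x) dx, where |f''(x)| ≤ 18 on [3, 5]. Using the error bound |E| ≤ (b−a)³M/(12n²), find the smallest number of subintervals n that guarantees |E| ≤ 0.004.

Need 144/(12n²) ≤ 0.004.
n² ≥ 144/(12·0.004) = 3000 ⇒ n ≥ 54.7723, so the smallest n is 55.

55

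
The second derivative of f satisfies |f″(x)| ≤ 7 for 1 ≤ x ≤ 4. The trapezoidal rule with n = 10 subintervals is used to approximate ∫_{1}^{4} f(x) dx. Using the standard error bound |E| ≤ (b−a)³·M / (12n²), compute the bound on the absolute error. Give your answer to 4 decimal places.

0.1575

|E| ≤ (3)³·7 / (12·10²) = 189/1200 = 0.1575.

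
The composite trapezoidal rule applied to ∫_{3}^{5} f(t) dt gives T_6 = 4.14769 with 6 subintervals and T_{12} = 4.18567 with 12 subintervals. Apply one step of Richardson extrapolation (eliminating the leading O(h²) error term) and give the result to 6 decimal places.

4.198330

R = (4·T_{12} − T_6) / 3 = (4·4.18567 − 4.14769)/3 = (12.59499)/3 = 4.198330.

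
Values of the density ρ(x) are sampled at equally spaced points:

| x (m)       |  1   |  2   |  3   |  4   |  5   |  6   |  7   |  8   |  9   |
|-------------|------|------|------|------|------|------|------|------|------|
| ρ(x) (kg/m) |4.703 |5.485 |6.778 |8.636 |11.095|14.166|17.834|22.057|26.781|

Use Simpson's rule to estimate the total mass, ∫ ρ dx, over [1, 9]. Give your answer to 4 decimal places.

101.4247

h = 1, n = 8.
(h/3)·[y₀ + 4y₁ + 2y₂ + 4y₃ + 2y₄ + 4y₅ + 2y₆ + 4y₇ + y₈] = 0.333333·(304.274) = 101.4247.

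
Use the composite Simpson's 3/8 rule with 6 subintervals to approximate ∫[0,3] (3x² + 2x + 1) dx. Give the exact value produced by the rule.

h = (3 − 0)/6 = 0.5.
Nodes x₀,…,x₆ = 0, 0.5, 1, 1.5, 2, 2.5, 3.
f(x) = 3x² + 2x + 1: f₀=1, f₁=2.75, f₂=6, f₃=10.75, f₄=17, f₅=24.75, f₆=34.
(3h/8)·[f₀ + 3f₁ + 3f₂ + 2f₃ + 3f₄ + 3f₅ + f₆] = 0.1875·(208) = 39.

39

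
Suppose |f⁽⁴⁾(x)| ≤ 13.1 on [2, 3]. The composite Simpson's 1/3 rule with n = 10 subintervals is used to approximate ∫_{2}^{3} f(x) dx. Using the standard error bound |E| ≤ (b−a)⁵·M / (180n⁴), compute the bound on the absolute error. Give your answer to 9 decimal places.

|E| ≤ (1)⁵·13.1 / (180·10⁴) = 13.1/1800000 = 0.000007278.

0.000007278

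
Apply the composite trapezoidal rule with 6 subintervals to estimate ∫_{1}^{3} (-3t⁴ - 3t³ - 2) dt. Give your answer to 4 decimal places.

-212.7531

h = (3 − 1)/6 = 0.333333.
Nodes t₀,…,t₆ = 1, 1.333333, 1.666667, 2, 2.333333, 2.666667, 3.
f(t) = -3t⁴ - 3t³ - 2: f₀=-8, f₁=-18.592593, f₂=-39.037037, f₃=-74, f₄=-129.037037, f₅=-210.592593, f₆=-326.
(h/2)·[f₀ + 2f₁ + 2f₂ + 2f₃ + 2f₄ + 2f₅ + f₆] = 0.166667·(-1276.518519) = -212.7531.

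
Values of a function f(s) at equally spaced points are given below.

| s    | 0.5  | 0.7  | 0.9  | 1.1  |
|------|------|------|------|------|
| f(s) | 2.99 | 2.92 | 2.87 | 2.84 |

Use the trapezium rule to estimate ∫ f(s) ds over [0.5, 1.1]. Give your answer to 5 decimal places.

1.74100

h = 0.2, n = 3.
(h/2)·[y₀ + 2y₁ + 2y₂ + y₃] = 0.1·(17.41) = 1.74100.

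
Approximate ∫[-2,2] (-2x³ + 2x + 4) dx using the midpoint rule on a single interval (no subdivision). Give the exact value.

M = (b−a)·f(0) = 4·(4) = 16.

16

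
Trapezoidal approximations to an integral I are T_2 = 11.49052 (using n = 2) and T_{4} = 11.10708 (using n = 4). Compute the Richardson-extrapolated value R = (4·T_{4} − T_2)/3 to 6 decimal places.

10.979267

R = (4·T_{4} − T_2) / 3 = (4·11.10708 − 11.49052)/3 = (32.93780)/3 = 10.979267.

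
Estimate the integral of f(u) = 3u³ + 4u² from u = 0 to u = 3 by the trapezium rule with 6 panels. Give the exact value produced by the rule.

98.9375

h = (3 − 0)/6 = 0.5.
Nodes u₀,…,u₆ = 0, 0.5, 1, 1.5, 2, 2.5, 3.
f(u) = 3u³ + 4u²: f₀=0, f₁=1.375, f₂=7, f₃=19.125, f₄=40, f₅=71.875, f₆=117.
(h/2)·[f₀ + 2f₁ + 2f₂ + 2f₃ + 2f₄ + 2f₅ + f₆] = 0.25·(395.75) = 98.9375.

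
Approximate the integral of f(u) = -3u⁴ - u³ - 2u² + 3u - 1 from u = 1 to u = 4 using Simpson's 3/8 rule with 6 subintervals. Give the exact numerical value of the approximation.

h = (4 − 1)/6 = 0.5.
Nodes u₀,…,u₆ = 1, 1.5, 2, 2.5, 3, 3.5, 4.
f(u) = -3u⁴ - u³ - 2u² + 3u - 1: f₀=-4, f₁=-19.5625, f₂=-59, f₃=-138.8125, f₄=-280, f₅=-508.0625, f₆=-853.
(3h/8)·[f₀ + 3f₁ + 3f₂ + 2f₃ + 3f₄ + 3f₅ + f₆] = 0.1875·(-3734.5) = -700.21875.

-700.21875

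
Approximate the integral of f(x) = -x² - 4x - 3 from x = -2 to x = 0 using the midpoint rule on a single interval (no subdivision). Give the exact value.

M = (b−a)·f(-1) = 2·(0) = 0.

0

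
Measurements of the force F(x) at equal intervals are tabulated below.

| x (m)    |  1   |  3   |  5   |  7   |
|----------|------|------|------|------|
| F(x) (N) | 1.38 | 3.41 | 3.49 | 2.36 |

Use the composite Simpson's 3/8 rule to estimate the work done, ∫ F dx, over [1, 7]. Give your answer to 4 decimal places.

18.3300

h = 2, n = 3.
(3h/8)·[y₀ + 3y₁ + 3y₂ + y₃] = 0.75·(24.44) = 18.3300.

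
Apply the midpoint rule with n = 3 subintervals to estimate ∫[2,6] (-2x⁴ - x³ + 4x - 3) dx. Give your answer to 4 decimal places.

h = (6 − 2)/3 = 1.333333.
Midpoints m₁,…,m₃ = 2.666667, 4, 5.333333.
f(m₁)=-112.432099, f(m₂)=-563, f(m₃)=-1751.543210.
h·[f(m₁) + f(m₂) + f(m₃)] = 1.333333·(-2426.975309) = -3235.9671.

-3235.9671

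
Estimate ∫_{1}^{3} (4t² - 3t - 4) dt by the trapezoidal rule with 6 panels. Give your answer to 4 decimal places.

14.8148

h = (3 − 1)/6 = 0.333333.
Nodes t₀,…,t₆ = 1, 1.333333, 1.666667, 2, 2.333333, 2.666667, 3.
f(t) = 4t² - 3t - 4: f₀=-3, f₁=-0.888889, f₂=2.111111, f₃=6, f₄=10.777778, f₅=16.444444, f₆=23.
(h/2)·[f₀ + 2f₁ + 2f₂ + 2f₃ + 2f₄ + 2f₅ + f₆] = 0.166667·(88.888889) = 14.8148.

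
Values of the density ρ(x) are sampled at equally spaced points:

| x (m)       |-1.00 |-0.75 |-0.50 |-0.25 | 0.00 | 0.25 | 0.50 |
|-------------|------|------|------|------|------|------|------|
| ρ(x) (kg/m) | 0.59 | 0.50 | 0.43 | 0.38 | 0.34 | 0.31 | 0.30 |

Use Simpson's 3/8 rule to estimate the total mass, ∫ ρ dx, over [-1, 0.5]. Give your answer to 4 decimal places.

h = 0.25, n = 6.
(3h/8)·[y₀ + 3y₁ + 3y₂ + 2y₃ + 3y₄ + 3y₅ + y₆] = 0.09375·(6.39) = 0.5991.

0.5991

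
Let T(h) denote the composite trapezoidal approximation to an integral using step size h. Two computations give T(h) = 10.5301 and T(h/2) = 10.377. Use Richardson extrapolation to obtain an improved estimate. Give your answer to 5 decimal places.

10.32597

R = (4·T(h/2) − T(h)) / 3 = (4·10.377 − 10.5301)/3 = (30.9779)/3 = 10.32597.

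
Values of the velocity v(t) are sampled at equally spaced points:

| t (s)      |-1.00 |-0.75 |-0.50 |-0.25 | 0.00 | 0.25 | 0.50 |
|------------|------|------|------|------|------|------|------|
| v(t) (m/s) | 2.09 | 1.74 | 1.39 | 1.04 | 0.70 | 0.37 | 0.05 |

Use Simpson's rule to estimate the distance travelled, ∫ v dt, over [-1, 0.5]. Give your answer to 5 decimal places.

1.57667

h = 0.25, n = 6.
(h/3)·[y₀ + 4y₁ + 2y₂ + 4y₃ + 2y₄ + 4y₅ + y₆] = 0.083333·(18.92) = 1.57667.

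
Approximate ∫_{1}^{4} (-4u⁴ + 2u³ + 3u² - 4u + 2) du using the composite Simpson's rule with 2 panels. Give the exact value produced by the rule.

-660

h = (4 − 1)/2 = 1.5.
Nodes u₀,…,u₂ = 1, 2.5, 4.
f(u) = -4u⁴ + 2u³ + 3u² - 4u + 2: f₀=-1, f₁=-114.25, f₂=-862.
(h/3)·[f₀ + 4f₁ + f₂] = 0.5·(-1320) = -660.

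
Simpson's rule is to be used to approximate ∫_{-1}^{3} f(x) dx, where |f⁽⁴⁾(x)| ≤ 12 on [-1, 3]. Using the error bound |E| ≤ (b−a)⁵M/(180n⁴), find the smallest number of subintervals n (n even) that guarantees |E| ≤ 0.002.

Need 12288/(180n⁴) ≤ 0.002.
n⁴ ≥ 12288/(180·0.002) = 34133.3 ⇒ n ≥ 13.5924, so the smallest even n is 14. (n must be even for Simpson's rule.)

14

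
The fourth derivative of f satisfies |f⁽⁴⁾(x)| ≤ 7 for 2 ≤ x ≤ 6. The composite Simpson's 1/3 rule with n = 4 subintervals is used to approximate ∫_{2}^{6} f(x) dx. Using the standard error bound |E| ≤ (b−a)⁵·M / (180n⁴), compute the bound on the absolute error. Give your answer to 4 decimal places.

|E| ≤ (4)⁵·7 / (180·4⁴) = 7168/46080 = 0.1556.

0.1556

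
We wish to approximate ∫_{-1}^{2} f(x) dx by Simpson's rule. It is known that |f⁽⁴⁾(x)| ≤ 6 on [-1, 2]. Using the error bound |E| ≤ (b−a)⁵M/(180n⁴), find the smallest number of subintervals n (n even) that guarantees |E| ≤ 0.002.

8

Need 1458/(180n⁴) ≤ 0.002.
n⁴ ≥ 1458/(180·0.002) = 4050 ⇒ n ≥ 7.9774, so the smallest even n is 8. (n must be even for Simpson's rule.)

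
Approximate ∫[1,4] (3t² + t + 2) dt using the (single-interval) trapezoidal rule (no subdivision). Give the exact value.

T = (b−a)/2 · [f(1) + f(4)] = 1.5·[6 + 54] = 90.

90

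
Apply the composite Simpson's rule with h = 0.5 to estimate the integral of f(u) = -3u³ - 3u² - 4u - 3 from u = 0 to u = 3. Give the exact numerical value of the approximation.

-114.75

h = (3 − 0)/6 = 0.5.
Nodes u₀,…,u₆ = 0, 0.5, 1, 1.5, 2, 2.5, 3.
f(u) = -3u³ - 3u² - 4u - 3: f₀=-3, f₁=-6.125, f₂=-13, f₃=-25.875, f₄=-47, f₅=-78.625, f₆=-123.
(h/3)·[f₀ + 4f₁ + 2f₂ + 4f₃ + 2f₄ + 4f₅ + f₆] = 0.166667·(-688.5) = -114.75.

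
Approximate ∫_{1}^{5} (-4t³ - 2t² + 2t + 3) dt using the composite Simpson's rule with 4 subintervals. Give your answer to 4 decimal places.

h = (5 − 1)/4 = 1.
Nodes t₀,…,t₄ = 1, 2, 3, 4, 5.
f(t) = -4t³ - 2t² + 2t + 3: f₀=-1, f₁=-33, f₂=-117, f₃=-277, f₄=-537.
(h/3)·[f₀ + 4f₁ + 2f₂ + 4f₃ + f₄] = 0.333333·(-2012) = -670.6667.

-670.6667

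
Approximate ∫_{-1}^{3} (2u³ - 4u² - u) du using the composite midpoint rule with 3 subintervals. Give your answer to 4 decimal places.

-2.5185

h = (3 − (-1))/3 = 1.333333.
Midpoints m₁,…,m₃ = -0.333333, 1, 2.333333.
f(m₁)=-0.185185, f(m₂)=-3, f(m₃)=1.296296.
h·[f(m₁) + f(m₂) + f(m₃)] = 1.333333·(-1.888889) = -2.5185.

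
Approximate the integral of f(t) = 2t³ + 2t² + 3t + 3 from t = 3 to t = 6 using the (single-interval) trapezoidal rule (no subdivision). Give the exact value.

T = (b−a)/2 · [f(3) + f(6)] = 1.5·[84 + 525] = 913.5.

913.5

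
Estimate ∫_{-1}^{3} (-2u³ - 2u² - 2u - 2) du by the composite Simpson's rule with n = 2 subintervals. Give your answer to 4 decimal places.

h = (3 − (-1))/2 = 2.
Nodes u₀,…,u₂ = -1, 1, 3.
f(u) = -2u³ - 2u² - 2u - 2: f₀=0, f₁=-8, f₂=-80.
(h/3)·[f₀ + 4f₁ + f₂] = 0.666667·(-112) = -74.6667.

-74.6667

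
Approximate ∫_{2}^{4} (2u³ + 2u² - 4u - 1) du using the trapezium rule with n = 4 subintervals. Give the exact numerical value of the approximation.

h = (4 − 2)/4 = 0.5.
Nodes u₀,…,u₄ = 2, 2.5, 3, 3.5, 4.
f(u) = 2u³ + 2u² - 4u - 1: f₀=15, f₁=32.75, f₂=59, f₃=95.25, f₄=143.
(h/2)·[f₀ + 2f₁ + 2f₂ + 2f₃ + f₄] = 0.25·(532) = 133.

133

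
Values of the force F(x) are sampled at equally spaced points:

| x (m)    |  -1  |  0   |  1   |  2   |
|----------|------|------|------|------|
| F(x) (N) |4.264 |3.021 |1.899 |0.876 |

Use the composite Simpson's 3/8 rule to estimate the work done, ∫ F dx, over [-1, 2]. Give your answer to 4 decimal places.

h = 1, n = 3.
(3h/8)·[y₀ + 3y₁ + 3y₂ + y₃] = 0.375·(19.900) = 7.4625.

7.4625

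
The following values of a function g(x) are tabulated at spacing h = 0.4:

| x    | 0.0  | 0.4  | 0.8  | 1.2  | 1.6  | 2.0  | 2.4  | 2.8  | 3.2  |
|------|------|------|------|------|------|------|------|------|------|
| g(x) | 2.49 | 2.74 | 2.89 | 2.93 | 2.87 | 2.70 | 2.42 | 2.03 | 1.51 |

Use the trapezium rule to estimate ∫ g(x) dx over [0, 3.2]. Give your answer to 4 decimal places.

8.2320

h = 0.4, n = 8.
(h/2)·[y₀ + 2y₁ + 2y₂ + 2y₃ + 2y₄ + 2y₅ + 2y₆ + 2y₇ + y₈] = 0.2·(41.16) = 8.2320.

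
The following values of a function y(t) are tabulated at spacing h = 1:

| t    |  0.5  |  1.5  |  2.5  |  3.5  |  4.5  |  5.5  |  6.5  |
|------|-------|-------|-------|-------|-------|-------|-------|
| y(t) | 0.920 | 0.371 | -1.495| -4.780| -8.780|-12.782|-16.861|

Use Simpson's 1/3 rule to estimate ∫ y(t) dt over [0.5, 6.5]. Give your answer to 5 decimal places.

h = 1, n = 6.
(h/3)·[y₀ + 4y₁ + 2y₂ + 4y₃ + 2y₄ + 4y₅ + y₆] = 0.333333·(-105.255) = -35.08500.

-35.08500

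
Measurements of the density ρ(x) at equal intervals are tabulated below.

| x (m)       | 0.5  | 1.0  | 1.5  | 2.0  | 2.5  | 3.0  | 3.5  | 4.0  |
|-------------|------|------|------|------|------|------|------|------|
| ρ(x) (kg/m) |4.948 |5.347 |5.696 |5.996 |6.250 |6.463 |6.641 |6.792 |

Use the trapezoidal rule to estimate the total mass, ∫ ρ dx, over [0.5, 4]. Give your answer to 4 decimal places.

h = 0.5, n = 7.
(h/2)·[y₀ + 2y₁ + 2y₂ + 2y₃ + 2y₄ + 2y₅ + 2y₆ + y₇] = 0.25·(84.526) = 21.1315.

21.1315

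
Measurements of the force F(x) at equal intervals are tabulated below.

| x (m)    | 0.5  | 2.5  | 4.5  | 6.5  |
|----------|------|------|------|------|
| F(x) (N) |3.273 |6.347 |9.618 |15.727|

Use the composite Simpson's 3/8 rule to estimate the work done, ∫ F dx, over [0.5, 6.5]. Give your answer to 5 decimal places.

h = 2, n = 3.
(3h/8)·[y₀ + 3y₁ + 3y₂ + y₃] = 0.75·(66.895) = 50.17125.

50.17125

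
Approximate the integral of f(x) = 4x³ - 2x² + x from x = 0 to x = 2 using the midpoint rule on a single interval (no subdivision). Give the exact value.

6

M = (b−a)·f(1) = 2·(3) = 6.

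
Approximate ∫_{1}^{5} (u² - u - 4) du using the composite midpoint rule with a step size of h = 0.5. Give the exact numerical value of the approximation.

13.25

h = (5 − 1)/8 = 0.5.
Midpoints m₁,…,m₈ = 1.25, 1.75, 2.25, 2.75, 3.25, 3.75, 4.25, 4.75.
f(m₁)=-3.6875, f(m₂)=-2.6875, f(m₃)=-1.1875, f(m₄)=0.8125, f(m₅)=3.3125, f(m₆)=6.3125, f(m₇)=9.8125, f(m₈)=13.8125.
h·[f(m₁) + f(m₂) + f(m₃) + f(m₄) + f(m₅) + f(m₆) + f(m₇) + f(m₈)] = 0.5·(26.5) = 13.25.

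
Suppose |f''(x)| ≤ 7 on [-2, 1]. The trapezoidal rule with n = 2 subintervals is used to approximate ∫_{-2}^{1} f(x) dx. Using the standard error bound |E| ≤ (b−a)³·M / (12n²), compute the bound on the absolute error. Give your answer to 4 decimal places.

|E| ≤ (3)³·7 / (12·2²) = 189/48 = 3.9375.

3.9375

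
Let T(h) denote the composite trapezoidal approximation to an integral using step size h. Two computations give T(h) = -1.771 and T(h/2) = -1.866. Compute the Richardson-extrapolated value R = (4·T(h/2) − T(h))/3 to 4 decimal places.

-1.8977

R = (4·T(h/2) − T(h)) / 3 = (4·(-1.866) − (-1.771))/3 = (-5.693)/3 = -1.8977.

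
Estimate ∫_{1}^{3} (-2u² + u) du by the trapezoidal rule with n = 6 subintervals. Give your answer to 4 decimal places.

-13.4074

h = (3 − 1)/6 = 0.333333.
Nodes u₀,…,u₆ = 1, 1.333333, 1.666667, 2, 2.333333, 2.666667, 3.
f(u) = -2u² + u: f₀=-1, f₁=-2.222222, f₂=-3.888889, f₃=-6, f₄=-8.555556, f₅=-11.555556, f₆=-15.
(h/2)·[f₀ + 2f₁ + 2f₂ + 2f₃ + 2f₄ + 2f₅ + f₆] = 0.166667·(-80.444444) = -13.4074.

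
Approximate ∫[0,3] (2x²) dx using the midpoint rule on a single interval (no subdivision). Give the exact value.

M = (b−a)·f(1.5) = 3·(4.5) = 13.5.

13.5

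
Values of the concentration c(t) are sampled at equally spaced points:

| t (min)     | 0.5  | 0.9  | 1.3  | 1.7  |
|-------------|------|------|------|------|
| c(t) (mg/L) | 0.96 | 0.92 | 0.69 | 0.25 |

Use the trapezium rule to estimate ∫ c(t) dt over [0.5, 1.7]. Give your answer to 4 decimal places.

0.8860

h = 0.4, n = 3.
(h/2)·[y₀ + 2y₁ + 2y₂ + y₃] = 0.2·(4.43) = 0.8860.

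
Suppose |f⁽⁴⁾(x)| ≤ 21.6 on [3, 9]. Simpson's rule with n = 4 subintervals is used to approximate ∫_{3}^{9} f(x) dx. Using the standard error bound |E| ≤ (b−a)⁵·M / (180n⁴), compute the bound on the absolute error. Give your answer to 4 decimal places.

3.6450

|E| ≤ (6)⁵·21.6 / (180·4⁴) = 167961.6/46080 = 3.6450.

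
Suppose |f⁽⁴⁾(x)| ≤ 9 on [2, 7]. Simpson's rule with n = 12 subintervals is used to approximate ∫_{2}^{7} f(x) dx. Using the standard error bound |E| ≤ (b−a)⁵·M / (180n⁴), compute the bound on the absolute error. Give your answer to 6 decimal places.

|E| ≤ (5)⁵·9 / (180·12⁴) = 28125/3732480 = 0.007535.

0.007535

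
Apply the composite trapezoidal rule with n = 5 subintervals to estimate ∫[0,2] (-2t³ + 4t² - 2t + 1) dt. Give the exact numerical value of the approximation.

0.56

h = (2 − 0)/5 = 0.4.
Nodes t₀,…,t₅ = 0, 0.4, 0.8, 1.2, 1.6, 2.
f(t) = -2t³ + 4t² - 2t + 1: f₀=1, f₁=0.712, f₂=0.936, f₃=0.904, f₄=-0.152, f₅=-3.
(h/2)·[f₀ + 2f₁ + 2f₂ + 2f₃ + 2f₄ + f₅] = 0.2·(2.8) = 0.56.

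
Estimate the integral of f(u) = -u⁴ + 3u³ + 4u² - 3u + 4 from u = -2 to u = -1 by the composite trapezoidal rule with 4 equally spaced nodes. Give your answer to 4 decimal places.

h = (-1 − (-2))/3 = 0.333333.
Nodes u₀,…,u₃ = -2, -1.666667, -1.333333, -1.
f(u) = -u⁴ + 3u³ + 4u² - 3u + 4: f₀=-14, f₁=-1.493827, f₂=4.839506, f₃=7.
(h/2)·[f₀ + 2f₁ + 2f₂ + f₃] = 0.166667·(-0.308642) = -0.0514.

-0.0514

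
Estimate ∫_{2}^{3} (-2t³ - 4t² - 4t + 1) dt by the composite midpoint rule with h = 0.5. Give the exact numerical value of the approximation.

-66.4375

h = (3 − 2)/2 = 0.5.
Midpoints m₁,…,m₂ = 2.25, 2.75.
f(m₁)=-51.03125, f(m₂)=-81.84375.
h·[f(m₁) + f(m₂)] = 0.5·(-132.875) = -66.4375.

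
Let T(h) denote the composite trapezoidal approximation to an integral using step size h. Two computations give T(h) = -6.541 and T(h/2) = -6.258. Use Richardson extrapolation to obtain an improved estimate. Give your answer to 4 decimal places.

R = (4·T(h/2) − T(h)) / 3 = (4·(-6.258) − (-6.541))/3 = (-18.491)/3 = -6.1637.

-6.1637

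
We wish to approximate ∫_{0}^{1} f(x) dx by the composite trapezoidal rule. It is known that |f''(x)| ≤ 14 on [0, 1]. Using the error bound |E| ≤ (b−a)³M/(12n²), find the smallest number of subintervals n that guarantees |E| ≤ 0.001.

35

Need 14/(12n²) ≤ 0.001.
n² ≥ 14/(12·0.001) = 1166.67 ⇒ n ≥ 34.1565, so the smallest n is 35.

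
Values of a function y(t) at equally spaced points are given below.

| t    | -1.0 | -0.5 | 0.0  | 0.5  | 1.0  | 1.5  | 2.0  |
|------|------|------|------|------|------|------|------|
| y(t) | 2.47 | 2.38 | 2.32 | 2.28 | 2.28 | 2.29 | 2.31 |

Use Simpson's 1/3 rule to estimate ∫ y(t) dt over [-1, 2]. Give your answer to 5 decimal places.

6.96333

h = 0.5, n = 6.
(h/3)·[y₀ + 4y₁ + 2y₂ + 4y₃ + 2y₄ + 4y₅ + y₆] = 0.166667·(41.78) = 6.96333.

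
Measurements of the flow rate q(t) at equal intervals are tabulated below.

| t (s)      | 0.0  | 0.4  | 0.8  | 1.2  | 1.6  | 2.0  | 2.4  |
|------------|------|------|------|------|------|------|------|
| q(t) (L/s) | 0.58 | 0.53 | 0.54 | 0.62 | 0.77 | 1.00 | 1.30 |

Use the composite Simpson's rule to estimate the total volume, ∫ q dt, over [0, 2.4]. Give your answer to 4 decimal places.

h = 0.4, n = 6.
(h/3)·[y₀ + 4y₁ + 2y₂ + 4y₃ + 2y₄ + 4y₅ + y₆] = 0.133333·(13.10) = 1.7467.

1.7467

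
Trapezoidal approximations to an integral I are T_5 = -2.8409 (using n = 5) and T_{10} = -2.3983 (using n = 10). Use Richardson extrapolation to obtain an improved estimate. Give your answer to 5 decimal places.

R = (4·T_{10} − T_5) / 3 = (4·(-2.3983) − (-2.8409))/3 = (-6.7523)/3 = -2.25077.

-2.25077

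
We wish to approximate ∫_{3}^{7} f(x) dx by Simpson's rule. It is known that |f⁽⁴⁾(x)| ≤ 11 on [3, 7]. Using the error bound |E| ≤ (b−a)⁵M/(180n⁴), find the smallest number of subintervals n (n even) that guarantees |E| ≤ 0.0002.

Need 11264/(180n⁴) ≤ 0.0002.
n⁴ ≥ 11264/(180·0.0002) = 312889 ⇒ n ≥ 23.6509, so the smallest even n is 24. (n must be even for Simpson's rule.)

24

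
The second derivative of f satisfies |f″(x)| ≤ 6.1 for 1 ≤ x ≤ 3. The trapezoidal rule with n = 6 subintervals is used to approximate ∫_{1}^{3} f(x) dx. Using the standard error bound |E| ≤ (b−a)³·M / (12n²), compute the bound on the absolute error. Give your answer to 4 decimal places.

0.1130

|E| ≤ (2)³·6.1 / (12·6²) = 48.8/432 = 0.1130.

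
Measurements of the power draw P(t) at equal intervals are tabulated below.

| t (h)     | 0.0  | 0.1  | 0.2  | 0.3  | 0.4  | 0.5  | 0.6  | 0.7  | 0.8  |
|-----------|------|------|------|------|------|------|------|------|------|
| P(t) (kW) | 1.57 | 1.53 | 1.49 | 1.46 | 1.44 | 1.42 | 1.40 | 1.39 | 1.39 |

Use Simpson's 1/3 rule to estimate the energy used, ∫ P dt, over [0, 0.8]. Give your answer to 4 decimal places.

h = 0.1, n = 8.
(h/3)·[y₀ + 4y₁ + 2y₂ + 4y₃ + 2y₄ + 4y₅ + 2y₆ + 4y₇ + y₈] = 0.033333·(34.82) = 1.1607.

1.1607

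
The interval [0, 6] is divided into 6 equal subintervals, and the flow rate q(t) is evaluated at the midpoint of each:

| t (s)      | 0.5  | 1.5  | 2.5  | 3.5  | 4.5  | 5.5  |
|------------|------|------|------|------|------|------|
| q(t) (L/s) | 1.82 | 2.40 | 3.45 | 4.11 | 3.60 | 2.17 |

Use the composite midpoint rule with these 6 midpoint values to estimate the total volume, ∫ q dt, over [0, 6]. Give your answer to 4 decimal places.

h = 1, n = 6.
h·[y(m₁) + y(m₂) + y(m₃) + y(m₄) + y(m₅) + y(m₆)] = 1·(17.55) = 17.5500.

17.5500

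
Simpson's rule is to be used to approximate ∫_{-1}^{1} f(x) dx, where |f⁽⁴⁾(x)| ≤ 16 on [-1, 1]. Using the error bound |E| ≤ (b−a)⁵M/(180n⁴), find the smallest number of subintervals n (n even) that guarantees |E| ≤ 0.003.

Need 512/(180n⁴) ≤ 0.003.
n⁴ ≥ 512/(180·0.003) = 948.148 ⇒ n ≥ 5.5491, so the smallest even n is 6. (n must be even for Simpson's rule.)

6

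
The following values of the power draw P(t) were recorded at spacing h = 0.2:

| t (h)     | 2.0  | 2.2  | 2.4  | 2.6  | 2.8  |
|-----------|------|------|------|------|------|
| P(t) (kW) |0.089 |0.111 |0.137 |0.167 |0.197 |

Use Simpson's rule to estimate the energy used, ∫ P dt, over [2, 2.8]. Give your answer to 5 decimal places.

0.11147

h = 0.2, n = 4.
(h/3)·[y₀ + 4y₁ + 2y₂ + 4y₃ + y₄] = 0.066667·(1.672) = 0.11147.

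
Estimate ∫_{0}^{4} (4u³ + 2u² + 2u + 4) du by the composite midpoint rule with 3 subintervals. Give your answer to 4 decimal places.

315.2593

h = (4 − 0)/3 = 1.333333.
Midpoints m₁,…,m₃ = 0.666667, 2, 3.333333.
f(m₁)=7.407407, f(m₂)=48, f(m₃)=181.037037.
h·[f(m₁) + f(m₂) + f(m₃)] = 1.333333·(236.444444) = 315.2593.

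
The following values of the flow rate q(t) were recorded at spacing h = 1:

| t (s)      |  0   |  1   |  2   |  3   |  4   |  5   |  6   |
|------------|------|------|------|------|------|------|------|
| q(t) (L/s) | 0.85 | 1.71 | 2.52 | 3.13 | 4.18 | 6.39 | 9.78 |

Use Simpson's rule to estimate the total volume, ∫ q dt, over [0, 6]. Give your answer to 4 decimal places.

h = 1, n = 6.
(h/3)·[y₀ + 4y₁ + 2y₂ + 4y₃ + 2y₄ + 4y₅ + y₆] = 0.333333·(68.95) = 22.9833.

22.9833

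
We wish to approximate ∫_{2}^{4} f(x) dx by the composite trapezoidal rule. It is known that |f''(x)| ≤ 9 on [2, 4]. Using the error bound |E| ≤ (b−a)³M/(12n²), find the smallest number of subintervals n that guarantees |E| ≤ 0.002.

55

Need 72/(12n²) ≤ 0.002.
n² ≥ 72/(12·0.002) = 3000 ⇒ n ≥ 54.7723, so the smallest n is 55.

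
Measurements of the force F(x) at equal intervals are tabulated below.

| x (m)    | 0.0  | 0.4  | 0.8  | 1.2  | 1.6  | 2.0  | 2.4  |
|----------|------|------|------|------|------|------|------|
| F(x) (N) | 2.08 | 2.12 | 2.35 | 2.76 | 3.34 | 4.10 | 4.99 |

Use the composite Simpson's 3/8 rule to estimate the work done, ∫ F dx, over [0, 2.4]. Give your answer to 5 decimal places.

h = 0.4, n = 6.
(3h/8)·[y₀ + 3y₁ + 3y₂ + 2y₃ + 3y₄ + 3y₅ + y₆] = 0.15·(48.32) = 7.24800.

7.24800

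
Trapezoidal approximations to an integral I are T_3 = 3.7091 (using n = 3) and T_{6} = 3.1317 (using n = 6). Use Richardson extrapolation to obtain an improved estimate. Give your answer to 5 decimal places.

R = (4·T_{6} − T_3) / 3 = (4·3.1317 − 3.7091)/3 = (8.8177)/3 = 2.93923.

2.93923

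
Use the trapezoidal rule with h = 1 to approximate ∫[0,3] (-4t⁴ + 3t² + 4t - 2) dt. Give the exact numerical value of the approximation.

h = (3 − 0)/3 = 1.
Nodes t₀,…,t₃ = 0, 1, 2, 3.
f(t) = -4t⁴ + 3t² + 4t - 2: f₀=-2, f₁=1, f₂=-46, f₃=-287.
(h/2)·[f₀ + 2f₁ + 2f₂ + f₃] = 0.5·(-379) = -189.5.

-189.5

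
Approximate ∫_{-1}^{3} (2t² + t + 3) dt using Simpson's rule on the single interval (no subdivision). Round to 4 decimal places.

S = (b−a)/6 · [f(-1) + 4f(1) + f(3)] = 0.666667·[4 + 4·6 + 24] = 34.6667.

34.6667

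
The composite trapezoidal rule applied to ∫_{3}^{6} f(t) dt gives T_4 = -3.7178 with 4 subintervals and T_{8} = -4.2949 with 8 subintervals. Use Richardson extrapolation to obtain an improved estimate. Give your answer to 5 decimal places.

-4.48727

R = (4·T_{8} − T_4) / 3 = (4·(-4.2949) − (-3.7178))/3 = (-13.4618)/3 = -4.48727.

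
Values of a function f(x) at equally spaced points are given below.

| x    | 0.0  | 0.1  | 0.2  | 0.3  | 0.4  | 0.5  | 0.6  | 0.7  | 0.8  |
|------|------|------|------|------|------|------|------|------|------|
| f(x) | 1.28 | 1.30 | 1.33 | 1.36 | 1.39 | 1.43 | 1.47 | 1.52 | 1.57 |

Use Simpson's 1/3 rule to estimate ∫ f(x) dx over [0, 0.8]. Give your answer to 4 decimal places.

1.1223

h = 0.1, n = 8.
(h/3)·[y₀ + 4y₁ + 2y₂ + 4y₃ + 2y₄ + 4y₅ + 2y₆ + 4y₇ + y₈] = 0.033333·(33.67) = 1.1223.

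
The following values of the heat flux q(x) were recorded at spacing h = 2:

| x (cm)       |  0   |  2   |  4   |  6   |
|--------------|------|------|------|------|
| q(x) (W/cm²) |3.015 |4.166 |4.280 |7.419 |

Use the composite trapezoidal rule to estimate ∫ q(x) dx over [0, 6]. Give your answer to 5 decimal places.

h = 2, n = 3.
(h/2)·[y₀ + 2y₁ + 2y₂ + y₃] = 1·(27.326) = 27.32600.

27.32600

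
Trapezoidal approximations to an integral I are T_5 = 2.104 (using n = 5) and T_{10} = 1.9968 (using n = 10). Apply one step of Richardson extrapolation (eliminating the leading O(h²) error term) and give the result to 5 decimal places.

1.96107

R = (4·T_{10} − T_5) / 3 = (4·1.9968 − 2.104)/3 = (5.8832)/3 = 1.96107.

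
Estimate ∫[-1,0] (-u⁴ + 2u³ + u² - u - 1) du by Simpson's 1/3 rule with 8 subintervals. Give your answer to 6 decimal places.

h = (0 − (-1))/8 = 0.125.
Nodes u₀,…,u₈ = -1, -0.875, -0.75, -0.625, -0.5, -0.375, -0.25, -0.125, 0.
f(u) = -u⁴ + 2u³ + u² - u - 1: f₀=-2, f₁=-1.285400390625, f₂=-0.84765625, f₃=-0.625244140625, f₄=-0.5625, f₅=-0.609619140625, f₆=-0.72265625, f₇=-0.863525390625, f₈=-1.
(h/3)·[f₀ + 4f₁ + 2f₂ + 4f₃ + 2f₄ + 4f₅ + 2f₆ + 4f₇ + f₈] = 0.041667·(-20.80078125) = -0.866699.

-0.866699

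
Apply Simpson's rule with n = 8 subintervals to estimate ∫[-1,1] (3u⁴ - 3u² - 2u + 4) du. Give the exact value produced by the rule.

7.203125

h = (1 − (-1))/8 = 0.25.
Nodes u₀,…,u₈ = -1, -0.75, -0.5, -0.25, 0, 0.25, 0.5, 0.75, 1.
f(u) = 3u⁴ - 3u² - 2u + 4: f₀=6, f₁=4.76171875, f₂=4.4375, f₃=4.32421875, f₄=4, f₅=3.32421875, f₆=2.4375, f₇=1.76171875, f₈=2.
(h/3)·[f₀ + 4f₁ + 2f₂ + 4f₃ + 2f₄ + 4f₅ + 2f₆ + 4f₇ + f₈] = 0.083333·(86.4375) = 7.203125.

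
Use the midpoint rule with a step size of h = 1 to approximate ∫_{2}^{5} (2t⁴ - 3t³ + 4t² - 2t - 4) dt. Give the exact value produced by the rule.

h = (5 − 2)/3 = 1.
Midpoints m₁,…,m₃ = 2.5, 3.5, 4.5.
f(m₁)=47.25, f(m₂)=209.5, f(m₃)=614.75.
h·[f(m₁) + f(m₂) + f(m₃)] = 1·(871.5) = 871.5.

871.5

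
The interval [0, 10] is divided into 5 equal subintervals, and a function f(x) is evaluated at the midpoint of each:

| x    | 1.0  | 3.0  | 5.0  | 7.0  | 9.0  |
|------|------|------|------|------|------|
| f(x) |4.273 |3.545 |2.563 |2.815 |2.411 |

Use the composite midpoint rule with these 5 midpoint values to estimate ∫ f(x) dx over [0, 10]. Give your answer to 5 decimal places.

h = 2, n = 5.
h·[y(m₁) + y(m₂) + y(m₃) + y(m₄) + y(m₅)] = 2·(15.607) = 31.21400.

31.21400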